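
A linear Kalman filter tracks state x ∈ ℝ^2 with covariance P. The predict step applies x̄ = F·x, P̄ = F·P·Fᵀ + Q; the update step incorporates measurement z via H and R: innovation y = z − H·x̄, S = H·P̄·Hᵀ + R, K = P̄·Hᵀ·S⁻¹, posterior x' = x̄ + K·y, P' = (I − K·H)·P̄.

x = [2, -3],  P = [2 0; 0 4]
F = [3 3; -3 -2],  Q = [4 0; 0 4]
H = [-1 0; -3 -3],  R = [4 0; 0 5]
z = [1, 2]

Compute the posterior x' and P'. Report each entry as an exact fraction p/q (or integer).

x̄ = F·x = [-3, 0]
P̄ = F·P·Fᵀ + Q = [58 -42; -42 38]
y = z − H·x̄ = [-2, -7]
S = H·P̄·Hᵀ + R = [62 48; 48 113]
K = P̄·Hᵀ·S⁻¹ = [-2125/2351 -96/2351; 2085/2351 -636/2351]
x' = x̄ + K·y = [-2131/2351, 282/2351]
P' = (I − K·H)·P̄ = [8500/2351 -8340/2351; -8340/2351 9400/2351]

x' = [-2131/2351, 282/2351]
P' = [8500/2351 -8340/2351; -8340/2351 9400/2351]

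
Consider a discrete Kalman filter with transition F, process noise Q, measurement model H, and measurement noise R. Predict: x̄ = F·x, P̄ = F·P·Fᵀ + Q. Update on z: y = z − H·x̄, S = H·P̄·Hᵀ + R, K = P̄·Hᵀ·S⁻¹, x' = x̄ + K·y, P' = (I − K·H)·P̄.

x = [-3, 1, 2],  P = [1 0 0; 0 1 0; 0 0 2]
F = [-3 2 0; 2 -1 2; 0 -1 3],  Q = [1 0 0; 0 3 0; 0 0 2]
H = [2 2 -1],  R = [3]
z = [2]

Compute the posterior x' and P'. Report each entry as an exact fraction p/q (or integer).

x' = [15/2, -15/4, 19/4]
P' = [77/9 -55/6 -43/18; -55/6 63/4 155/12; -43/18 155/12 755/36]

x̄ = F·x = [11, -3, 5]
P̄ = F·P·Fᵀ + Q = [14 -8 -2; -8 16 13; -2 13 21]
y = z − H·x̄ = [-9]
S = H·P̄·Hᵀ + R = [36]
K = P̄·Hᵀ·S⁻¹ = [7/18; 1/12; 1/36]
x' = x̄ + K·y = [15/2, -15/4, 19/4]
P' = (I − K·H)·P̄ = [77/9 -55/6 -43/18; -55/6 63/4 155/12; -43/18 155/12 755/36]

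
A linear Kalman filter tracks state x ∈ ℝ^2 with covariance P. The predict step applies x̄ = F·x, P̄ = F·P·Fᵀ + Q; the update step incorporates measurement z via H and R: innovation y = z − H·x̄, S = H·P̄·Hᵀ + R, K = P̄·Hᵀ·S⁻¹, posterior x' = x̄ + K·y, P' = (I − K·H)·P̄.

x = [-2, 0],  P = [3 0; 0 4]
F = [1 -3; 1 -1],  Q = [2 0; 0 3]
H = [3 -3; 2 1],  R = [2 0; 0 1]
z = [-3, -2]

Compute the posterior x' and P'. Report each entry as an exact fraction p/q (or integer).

x̄ = F·x = [-2, -2]
P̄ = F·P·Fᵀ + Q = [41 15; 15 10]
y = z − H·x̄ = [-3, 4]
S = H·P̄·Hᵀ + R = [191 171; 171 235]
K = P̄·Hᵀ·S⁻¹ = [1743/15644 5189/15644; -3315/15644 5075/15644]
x' = x̄ + K·y = [-15761/15644, -1043/15644]
P' = (I − K·H)·P̄ = [2117/15644 955/15644; 955/15644 3165/15644]

x' = [-15761/15644, -1043/15644]
P' = [2117/15644 955/15644; 955/15644 3165/15644]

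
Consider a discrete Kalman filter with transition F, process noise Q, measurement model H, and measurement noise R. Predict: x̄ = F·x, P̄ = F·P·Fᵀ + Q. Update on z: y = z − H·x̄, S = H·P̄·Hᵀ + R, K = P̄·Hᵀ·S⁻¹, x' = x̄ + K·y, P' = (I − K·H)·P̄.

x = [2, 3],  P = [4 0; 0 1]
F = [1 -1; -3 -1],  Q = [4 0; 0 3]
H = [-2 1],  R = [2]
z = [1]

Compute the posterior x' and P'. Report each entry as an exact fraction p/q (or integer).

x̄ = F·x = [-1, -9]
P̄ = F·P·Fᵀ + Q = [9 -11; -11 40]
y = z − H·x̄ = [8]
S = H·P̄·Hᵀ + R = [122]
K = P̄·Hᵀ·S⁻¹ = [-29/122; 31/61]
x' = x̄ + K·y = [-177/61, -301/61]
P' = (I − K·H)·P̄ = [257/122 228/61; 228/61 518/61]

x' = [-177/61, -301/61]
P' = [257/122 228/61; 228/61 518/61]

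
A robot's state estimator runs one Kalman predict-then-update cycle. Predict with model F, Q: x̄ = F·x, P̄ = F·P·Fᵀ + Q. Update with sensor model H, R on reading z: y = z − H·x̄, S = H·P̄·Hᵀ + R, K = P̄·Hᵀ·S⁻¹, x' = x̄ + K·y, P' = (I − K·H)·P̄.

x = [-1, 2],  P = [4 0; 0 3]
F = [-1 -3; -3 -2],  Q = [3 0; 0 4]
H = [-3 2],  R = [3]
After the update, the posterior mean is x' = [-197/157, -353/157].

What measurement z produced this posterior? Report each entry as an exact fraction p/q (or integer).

x̄ = F·x = [-5, -1]
P̄ = F·P·Fᵀ + Q = [34 30; 30 52]
S = H·P̄·Hᵀ + R = [157]
K = P̄·Hᵀ·S⁻¹ = [-42/157; 14/157]
x' − x̄ = [588/157, -196/157] = K·y
y = (KᵀK)⁻¹·Kᵀ·(x' − x̄) = [-14]
z = y + H·x̄ = [-14] + [13] = [-1]

z = [-1]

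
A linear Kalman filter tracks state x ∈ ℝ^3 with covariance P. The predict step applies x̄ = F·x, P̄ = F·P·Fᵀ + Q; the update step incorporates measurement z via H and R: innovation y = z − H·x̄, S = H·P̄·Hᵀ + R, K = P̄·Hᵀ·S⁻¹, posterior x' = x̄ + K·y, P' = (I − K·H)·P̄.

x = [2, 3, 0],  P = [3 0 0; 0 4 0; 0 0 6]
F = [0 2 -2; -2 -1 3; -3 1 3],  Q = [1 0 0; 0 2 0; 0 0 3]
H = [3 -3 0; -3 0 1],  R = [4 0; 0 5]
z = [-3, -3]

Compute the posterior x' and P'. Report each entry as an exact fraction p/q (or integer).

x' = [4072/3709, 6669/3709, 7529/3709]
P' = [156188/33381 153992/33381 442324/33381; 153992/33381 165512/33381 442756/33381; 442324/33381 442756/33381 1369832/33381]

x̄ = F·x = [6, -7, -3]
P̄ = F·P·Fᵀ + Q = [41 -44 -28; -44 72 68; -28 68 88]
y = z − H·x̄ = [-42, 18]
S = H·P̄·Hᵀ + R = [1813 -1053; -1053 630]
K = P̄·Hᵀ·S⁻¹ = [183/3709 -5248/33381; -960/3709 -3844/33381; -36/3709 8572/33381]
x' = x̄ + K·y = [4072/3709, 6669/3709, 7529/3709]
P' = (I − K·H)·P̄ = [156188/33381 153992/33381 442324/33381; 153992/33381 165512/33381 442756/33381; 442324/33381 442756/33381 1369832/33381]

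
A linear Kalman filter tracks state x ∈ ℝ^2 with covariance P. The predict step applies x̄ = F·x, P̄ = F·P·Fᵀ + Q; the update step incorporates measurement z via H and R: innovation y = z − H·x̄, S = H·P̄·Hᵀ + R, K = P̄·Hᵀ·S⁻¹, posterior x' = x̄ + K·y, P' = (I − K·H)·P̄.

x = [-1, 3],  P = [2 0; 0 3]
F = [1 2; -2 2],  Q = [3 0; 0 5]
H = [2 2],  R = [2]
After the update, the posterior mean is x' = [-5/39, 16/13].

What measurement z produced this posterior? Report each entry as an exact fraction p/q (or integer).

x̄ = F·x = [5, 8]
P̄ = F·P·Fᵀ + Q = [17 8; 8 25]
S = H·P̄·Hᵀ + R = [234]
K = P̄·Hᵀ·S⁻¹ = [25/117; 11/39]
x' − x̄ = [-200/39, -88/13] = K·y
y = (KᵀK)⁻¹·Kᵀ·(x' − x̄) = [-24]
z = y + H·x̄ = [-24] + [26] = [2]

z = [2]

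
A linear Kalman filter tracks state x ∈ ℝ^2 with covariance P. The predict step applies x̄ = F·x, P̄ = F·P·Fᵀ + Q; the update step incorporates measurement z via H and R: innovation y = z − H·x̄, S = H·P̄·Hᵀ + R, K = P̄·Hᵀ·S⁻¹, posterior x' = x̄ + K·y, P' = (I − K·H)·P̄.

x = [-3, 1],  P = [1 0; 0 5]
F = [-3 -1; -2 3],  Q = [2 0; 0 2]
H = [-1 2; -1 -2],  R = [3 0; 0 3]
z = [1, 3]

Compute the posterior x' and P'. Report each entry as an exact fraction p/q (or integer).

x̄ = F·x = [8, 9]
P̄ = F·P·Fᵀ + Q = [16 -9; -9 51]
y = z − H·x̄ = [-9, 29]
S = H·P̄·Hᵀ + R = [259 -188; -188 187]
K = P̄·Hᵀ·S⁻¹ = [-1994/4363 -1958/4363; 1091/4363 -1073/4363]
x' = x̄ + K·y = [-3932/4363, -1669/4363]
P' = (I − K·H)·P̄ = [5928/4363 -27/4363; -27/4363 1623/4363]

x' = [-3932/4363, -1669/4363]
P' = [5928/4363 -27/4363; -27/4363 1623/4363]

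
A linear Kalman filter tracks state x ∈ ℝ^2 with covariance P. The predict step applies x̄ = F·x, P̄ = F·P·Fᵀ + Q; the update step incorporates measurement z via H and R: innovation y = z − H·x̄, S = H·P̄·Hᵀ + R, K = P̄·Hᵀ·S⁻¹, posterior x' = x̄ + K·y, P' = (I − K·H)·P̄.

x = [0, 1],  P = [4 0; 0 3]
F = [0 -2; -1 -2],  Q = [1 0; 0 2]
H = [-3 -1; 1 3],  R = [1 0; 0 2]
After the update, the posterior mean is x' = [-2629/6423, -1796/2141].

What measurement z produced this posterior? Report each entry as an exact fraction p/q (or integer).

x̄ = F·x = [-2, -2]
P̄ = F·P·Fᵀ + Q = [13 12; 12 18]
S = H·P̄·Hᵀ + R = [208 -213; -213 249]
K = P̄·Hᵀ·S⁻¹ = [-754/2141 -671/6423; 204/2141 742/2141]
x' − x̄ = [10217/6423, 2486/2141] = K·y
y = (KᵀK)⁻¹·Kᵀ·(x' − x̄) = [-6, 5]
z = y + H·x̄ = [-6, 5] + [8, -8] = [2, -3]

z = [2, -3]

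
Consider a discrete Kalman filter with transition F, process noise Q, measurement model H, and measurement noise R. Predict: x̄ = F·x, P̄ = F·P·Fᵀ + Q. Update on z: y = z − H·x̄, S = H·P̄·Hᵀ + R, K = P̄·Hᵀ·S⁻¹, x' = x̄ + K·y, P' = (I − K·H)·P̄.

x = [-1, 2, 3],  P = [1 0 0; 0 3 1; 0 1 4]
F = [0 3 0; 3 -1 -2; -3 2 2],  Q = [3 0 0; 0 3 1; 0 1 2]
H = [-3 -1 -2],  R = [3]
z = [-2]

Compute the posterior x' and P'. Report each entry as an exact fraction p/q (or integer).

x̄ = F·x = [6, -11, 13]
P̄ = F·P·Fᵀ + Q = [30 -15 24; -15 35 -36; 24 -36 47]
y = z − H·x̄ = [31]
S = H·P̄·Hᵀ + R = [550]
K = P̄·Hᵀ·S⁻¹ = [-123/550; 41/275; -13/55]
x' = x̄ + K·y = [-513/550, -1754/275, 312/55]
P' = (I − K·H)·P̄ = [1371/550 918/275 -279/55; 918/275 6263/275 -914/55; -279/55 -914/55 179/11]

x' = [-513/550, -1754/275, 312/55]
P' = [1371/550 918/275 -279/55; 918/275 6263/275 -914/55; -279/55 -914/55 179/11]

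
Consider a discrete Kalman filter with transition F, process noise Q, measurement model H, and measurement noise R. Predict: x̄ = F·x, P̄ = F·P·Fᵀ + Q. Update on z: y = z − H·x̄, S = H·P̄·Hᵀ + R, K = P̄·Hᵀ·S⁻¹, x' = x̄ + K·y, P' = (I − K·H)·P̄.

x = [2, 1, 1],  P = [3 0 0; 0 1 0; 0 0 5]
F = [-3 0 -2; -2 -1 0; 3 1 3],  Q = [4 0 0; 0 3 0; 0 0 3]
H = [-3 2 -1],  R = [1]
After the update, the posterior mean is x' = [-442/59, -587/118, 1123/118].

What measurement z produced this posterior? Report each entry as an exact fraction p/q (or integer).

x̄ = F·x = [-8, -5, 10]
P̄ = F·P·Fᵀ + Q = [51 18 -57; 18 16 -19; -57 -19 76]
S = H·P̄·Hᵀ + R = [118]
K = P̄·Hᵀ·S⁻¹ = [-30/59; -3/118; 57/118]
x' − x̄ = [30/59, 3/118, -57/118] = K·y
y = (KᵀK)⁻¹·Kᵀ·(x' − x̄) = [-1]
z = y + H·x̄ = [-1] + [4] = [3]

z = [3]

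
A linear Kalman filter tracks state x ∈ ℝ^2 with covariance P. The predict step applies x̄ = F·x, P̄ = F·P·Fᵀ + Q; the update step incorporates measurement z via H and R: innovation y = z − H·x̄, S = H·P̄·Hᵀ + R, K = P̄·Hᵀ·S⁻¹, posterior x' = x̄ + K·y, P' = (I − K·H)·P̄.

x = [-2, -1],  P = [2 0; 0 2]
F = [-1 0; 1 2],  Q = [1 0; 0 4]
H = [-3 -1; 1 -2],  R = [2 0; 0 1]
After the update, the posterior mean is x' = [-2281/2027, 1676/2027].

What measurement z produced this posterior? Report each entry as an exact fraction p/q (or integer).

z = [3, -3]

x̄ = F·x = [2, -4]
P̄ = F·P·Fᵀ + Q = [3 -2; -2 14]
S = H·P̄·Hᵀ + R = [31 9; 9 68]
K = P̄·Hᵀ·S⁻¹ = [-539/2027 280/2027; -274/2027 -858/2027]
x' − x̄ = [-6335/2027, 9784/2027] = K·y
y = (KᵀK)⁻¹·Kᵀ·(x' − x̄) = [5, -13]
z = y + H·x̄ = [5, -13] + [-2, 10] = [3, -3]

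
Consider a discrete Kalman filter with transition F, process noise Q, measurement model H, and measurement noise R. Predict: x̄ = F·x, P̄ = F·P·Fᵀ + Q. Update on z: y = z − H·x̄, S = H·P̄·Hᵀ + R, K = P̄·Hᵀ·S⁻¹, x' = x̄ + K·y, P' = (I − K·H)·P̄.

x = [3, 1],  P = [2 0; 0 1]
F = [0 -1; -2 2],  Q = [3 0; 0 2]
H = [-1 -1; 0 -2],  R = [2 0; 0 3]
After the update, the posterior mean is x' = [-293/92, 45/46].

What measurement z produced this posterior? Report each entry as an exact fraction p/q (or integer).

x̄ = F·x = [-1, -4]
P̄ = F·P·Fᵀ + Q = [4 -2; -2 14]
S = H·P̄·Hᵀ + R = [16 24; 24 59]
K = P̄·Hᵀ·S⁻¹ = [-107/184 7/23; -9/92 -10/23]
x' − x̄ = [-201/92, 229/46] = K·y
y = (KᵀK)⁻¹·Kᵀ·(x' − x̄) = [-2, -11]
z = y + H·x̄ = [-2, -11] + [5, 8] = [3, -3]

z = [3, -3]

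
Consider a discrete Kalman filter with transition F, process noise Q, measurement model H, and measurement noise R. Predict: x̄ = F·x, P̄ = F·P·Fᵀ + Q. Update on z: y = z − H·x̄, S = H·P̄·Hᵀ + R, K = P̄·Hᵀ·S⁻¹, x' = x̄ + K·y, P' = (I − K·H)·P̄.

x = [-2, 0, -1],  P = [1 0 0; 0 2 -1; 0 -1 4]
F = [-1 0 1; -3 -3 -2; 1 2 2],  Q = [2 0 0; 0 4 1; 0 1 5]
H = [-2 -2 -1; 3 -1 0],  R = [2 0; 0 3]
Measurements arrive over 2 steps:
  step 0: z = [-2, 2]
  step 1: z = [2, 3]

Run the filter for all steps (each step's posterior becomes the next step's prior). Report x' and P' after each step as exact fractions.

step 0: x' = [11272/13107, 3334/4369, -13636/13107], P' = [4270/13107 1587/4369 -14626/13107; 1587/4369 9471/4369 -18678/4369; -14626/13107 -18678/4369 139582/13107]
step 1: x' = [27511645/137907886, -166332843/68953943, 157607637/68953943], P' = [39092325/137907886 12827184/68953943 -49332767/68953943; 12827184/68953943 101658075/68953943 -186421662/68953943; -49332767/68953943 -186421662/68953943 488707336/68953943]

step 0: x̄ = F·x = [1, 8, -4]
step 0: P̄ = F·P·Fᵀ + Q = [7 -2 5; -2 35 -20; 5 -20 22]
step 0: y = z − H·x̄ = [12, 7]
step 0: S = H·P̄·Hᵀ + R = [116 1; 1 113]
step 0: K = P̄·Hᵀ·S⁻¹ = [-1718/13107 2683/13107; -1719/4369 -1570/4369; 869/13107 4052/13107]
step 0: x' = x̄ + K·y = [11272/13107, 3334/4369, -13636/13107]
step 0: P' = (I − K·H)·P̄ = [4270/13107 1587/4369 -14626/13107; 1587/4369 9471/4369 -18678/4369; -14626/13107 -18678/4369 139582/13107]
step 1: x̄ = F·x = [-24908/13107, -2150/771, 4004/13107]
step 1: P̄ = F·P·Fᵀ + Q = [199318/13107 -4079/771 167930/13107; -4079/771 8393/771 -5530/771; 167930/13107 -5530/771 254053/13107]
step 1: y = z − H·x̄ = [-92698/13107, 77495/13107]
step 1: S = H·P̄·Hᵀ + R = [1389199/13107 -1230974/13107; -1230974/13107 2391922/13107]
step 1: K = P̄·Hᵀ·S⁻¹ = [-7706963/68953943 30540869/137907886; -21274428/68953943 -21058841/68953943; -8599239/68953943 12807787/68953943]
step 1: x' = x̄ + K·y = [27511645/137907886, -166332843/68953943, 157607637/68953943]
step 1: P' = (I − K·H)·P̄ = [39092325/137907886 12827184/68953943 -49332767/68953943; 12827184/68953943 101658075/68953943 -186421662/68953943; -49332767/68953943 -186421662/68953943 488707336/68953943]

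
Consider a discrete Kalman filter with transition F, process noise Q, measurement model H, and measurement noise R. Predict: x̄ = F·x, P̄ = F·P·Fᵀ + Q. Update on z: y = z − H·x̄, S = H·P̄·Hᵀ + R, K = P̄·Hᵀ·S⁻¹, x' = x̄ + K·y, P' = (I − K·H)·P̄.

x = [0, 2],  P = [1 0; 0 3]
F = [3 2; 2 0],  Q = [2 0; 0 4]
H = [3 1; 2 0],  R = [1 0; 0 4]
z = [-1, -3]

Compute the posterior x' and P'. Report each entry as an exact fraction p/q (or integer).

x' = [-149/282, 49/141]
P' = [19/47 -146/141; -146/141 496/141]

x̄ = F·x = [4, 0]
P̄ = F·P·Fᵀ + Q = [23 6; 6 8]
y = z − H·x̄ = [-13, -11]
S = H·P̄·Hᵀ + R = [252 150; 150 96]
K = P̄·Hᵀ·S⁻¹ = [25/141 19/94; 58/141 -73/141]
x' = x̄ + K·y = [-149/282, 49/141]
P' = (I − K·H)·P̄ = [19/47 -146/141; -146/141 496/141]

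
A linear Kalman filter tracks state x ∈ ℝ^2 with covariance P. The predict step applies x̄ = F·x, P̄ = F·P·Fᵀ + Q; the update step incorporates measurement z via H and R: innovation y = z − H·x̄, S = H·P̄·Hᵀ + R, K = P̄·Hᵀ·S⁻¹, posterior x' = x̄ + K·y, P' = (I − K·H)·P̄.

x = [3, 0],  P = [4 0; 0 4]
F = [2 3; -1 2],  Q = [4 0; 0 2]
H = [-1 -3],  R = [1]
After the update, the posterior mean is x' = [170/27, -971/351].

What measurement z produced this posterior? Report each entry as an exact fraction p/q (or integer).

x̄ = F·x = [6, -3]
P̄ = F·P·Fᵀ + Q = [56 16; 16 22]
S = H·P̄·Hᵀ + R = [351]
K = P̄·Hᵀ·S⁻¹ = [-8/27; -82/351]
x' − x̄ = [8/27, 82/351] = K·y
y = (KᵀK)⁻¹·Kᵀ·(x' − x̄) = [-1]
z = y + H·x̄ = [-1] + [3] = [2]

z = [2]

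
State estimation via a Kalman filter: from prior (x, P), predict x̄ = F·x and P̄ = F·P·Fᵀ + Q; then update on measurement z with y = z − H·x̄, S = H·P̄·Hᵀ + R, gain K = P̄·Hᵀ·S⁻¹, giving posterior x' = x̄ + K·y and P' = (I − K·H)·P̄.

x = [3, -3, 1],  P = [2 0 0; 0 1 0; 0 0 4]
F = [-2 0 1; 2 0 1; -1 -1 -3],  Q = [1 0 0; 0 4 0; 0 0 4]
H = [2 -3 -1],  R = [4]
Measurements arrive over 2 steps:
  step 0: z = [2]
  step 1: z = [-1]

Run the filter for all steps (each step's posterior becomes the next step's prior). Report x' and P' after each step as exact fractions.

step 0: x̄ = F·x = [-5, 7, -3]
step 0: P̄ = F·P·Fᵀ + Q = [13 -4 -8; -4 16 -16; -8 -16 43]
step 0: y = z − H·x̄ = [30]
step 0: S = H·P̄·Hᵀ + R = [227]
step 0: K = P̄·Hᵀ·S⁻¹ = [46/227; -40/227; -11/227]
step 0: x' = x̄ + K·y = [245/227, 389/227, -1011/227]
step 0: P' = (I − K·H)·P̄ = [835/227 932/227 -1310/227; 932/227 2032/227 -4072/227; -1310/227 -4072/227 9640/227]
step 1: x̄ = F·x = [-1501/227, -521/227, 2399/227]
step 1: P̄ = F·P·Fᵀ + Q = [18447/227 6300/227 -27864/227; 6300/227 8648/227 -19212/227; -27864/227 -19212/227 60107/227]
step 1: y = z − H·x̄ = [3611/227]
step 1: S = H·P̄·Hᵀ + R = [133219/227]
step 1: K = P̄·Hᵀ·S⁻¹ = [45858/133219; 5868/133219; -58199/133219]
step 1: x' = x̄ + K·y = [-151403/133219, -212413/133219, 482096/133219]
step 1: P' = (I − K·H)·P̄ = [1561827/133219 2511828/133219 -4595262/133219; 2511828/133219 4923544/133219 -9770448/133219; -4595262/133219 -9770448/133219 20353616/133219]

step 0: x' = [245/227, 389/227, -1011/227], P' = [835/227 932/227 -1310/227; 932/227 2032/227 -4072/227; -1310/227 -4072/227 9640/227]
step 1: x' = [-151403/133219, -212413/133219, 482096/133219], P' = [1561827/133219 2511828/133219 -4595262/133219; 2511828/133219 4923544/133219 -9770448/133219; -4595262/133219 -9770448/133219 20353616/133219]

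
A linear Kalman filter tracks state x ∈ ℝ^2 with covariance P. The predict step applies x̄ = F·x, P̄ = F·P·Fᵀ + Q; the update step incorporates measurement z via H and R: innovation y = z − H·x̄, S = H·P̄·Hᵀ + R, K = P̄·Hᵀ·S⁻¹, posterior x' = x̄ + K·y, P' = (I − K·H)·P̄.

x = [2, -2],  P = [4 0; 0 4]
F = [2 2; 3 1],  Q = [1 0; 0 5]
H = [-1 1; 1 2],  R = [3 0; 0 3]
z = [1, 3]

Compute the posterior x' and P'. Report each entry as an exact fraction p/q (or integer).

x̄ = F·x = [0, 4]
P̄ = F·P·Fᵀ + Q = [33 32; 32 45]
y = z − H·x̄ = [-3, -5]
S = H·P̄·Hᵀ + R = [17 25; 25 344]
K = P̄·Hᵀ·S⁻¹ = [-923/1741 558/1741; 474/1741 583/1741]
x' = x̄ + K·y = [-21/1741, 2627/1741]
P' = (I − K·H)·P̄ = [2404/1741 -365/1741; -365/1741 1057/1741]

x' = [-21/1741, 2627/1741]
P' = [2404/1741 -365/1741; -365/1741 1057/1741]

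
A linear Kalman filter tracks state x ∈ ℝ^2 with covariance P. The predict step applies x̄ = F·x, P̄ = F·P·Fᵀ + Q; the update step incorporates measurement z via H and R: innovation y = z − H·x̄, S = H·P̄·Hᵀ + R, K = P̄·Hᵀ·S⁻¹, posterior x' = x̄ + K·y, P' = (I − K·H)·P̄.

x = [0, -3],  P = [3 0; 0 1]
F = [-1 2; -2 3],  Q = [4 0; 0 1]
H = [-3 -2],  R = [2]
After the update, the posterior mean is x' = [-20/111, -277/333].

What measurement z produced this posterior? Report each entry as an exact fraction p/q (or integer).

x̄ = F·x = [-6, -9]
P̄ = F·P·Fᵀ + Q = [11 12; 12 22]
S = H·P̄·Hᵀ + R = [333]
K = P̄·Hᵀ·S⁻¹ = [-19/111; -80/333]
x' − x̄ = [646/111, 2720/333] = K·y
y = (KᵀK)⁻¹·Kᵀ·(x' − x̄) = [-34]
z = y + H·x̄ = [-34] + [36] = [2]

z = [2]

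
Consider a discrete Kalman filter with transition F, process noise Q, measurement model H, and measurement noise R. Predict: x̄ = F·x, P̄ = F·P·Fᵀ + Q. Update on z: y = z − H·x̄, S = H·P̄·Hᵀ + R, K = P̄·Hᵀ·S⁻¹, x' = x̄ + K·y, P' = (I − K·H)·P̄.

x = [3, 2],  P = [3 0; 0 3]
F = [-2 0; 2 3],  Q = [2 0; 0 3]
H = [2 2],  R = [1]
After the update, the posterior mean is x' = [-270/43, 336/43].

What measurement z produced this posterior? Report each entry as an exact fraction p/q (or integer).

x̄ = F·x = [-6, 12]
P̄ = F·P·Fᵀ + Q = [14 -12; -12 42]
S = H·P̄·Hᵀ + R = [129]
K = P̄·Hᵀ·S⁻¹ = [4/129; 20/43]
x' − x̄ = [-12/43, -180/43] = K·y
y = (KᵀK)⁻¹·Kᵀ·(x' − x̄) = [-9]
z = y + H·x̄ = [-9] + [12] = [3]

z = [3]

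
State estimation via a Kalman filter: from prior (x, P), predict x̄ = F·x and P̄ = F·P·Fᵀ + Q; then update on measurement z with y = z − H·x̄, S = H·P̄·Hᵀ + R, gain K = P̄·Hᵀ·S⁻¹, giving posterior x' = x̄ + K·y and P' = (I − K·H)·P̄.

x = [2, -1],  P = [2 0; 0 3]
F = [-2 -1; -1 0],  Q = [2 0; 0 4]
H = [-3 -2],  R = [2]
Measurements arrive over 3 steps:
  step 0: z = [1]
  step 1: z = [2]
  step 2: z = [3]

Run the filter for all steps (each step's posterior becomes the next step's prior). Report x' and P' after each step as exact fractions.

step 0: x' = [-9/191, -94/191], P' = [274/191 -364/191; -364/191 570/191]
step 1: x' = [-592/6035, -4779/6035], P' = [6672/6035 -8936/6035; -8936/6035 14718/6035]
step 2: x' = [-19183/173901, -213488/173901], P' = [192356/173901 -257528/173901; -257528/173901 423716/173901]

step 0: x̄ = F·x = [-3, -2]
step 0: P̄ = F·P·Fᵀ + Q = [13 4; 4 6]
step 0: y = z − H·x̄ = [-12]
step 0: S = H·P̄·Hᵀ + R = [191]
step 0: K = P̄·Hᵀ·S⁻¹ = [-47/191; -24/191]
step 0: x' = x̄ + K·y = [-9/191, -94/191]
step 0: P' = (I − K·H)·P̄ = [274/191 -364/191; -364/191 570/191]
step 1: x̄ = F·x = [112/191, 9/191]
step 1: P̄ = F·P·Fᵀ + Q = [592/191 184/191; 184/191 1038/191]
step 1: y = z − H·x̄ = [736/191]
step 1: S = H·P̄·Hᵀ + R = [12070/191]
step 1: K = P̄·Hᵀ·S⁻¹ = [-1072/6035; -1314/6035]
step 1: x' = x̄ + K·y = [-592/6035, -4779/6035]
step 1: P' = (I − K·H)·P̄ = [6672/6035 -8936/6035; -8936/6035 14718/6035]
step 2: x̄ = F·x = [5963/6035, 592/6035]
step 2: P̄ = F·P·Fᵀ + Q = [17732/6035 4408/6035; 4408/6035 30812/6035]
step 2: y = z − H·x̄ = [37178/6035]
step 2: S = H·P̄·Hᵀ + R = [347802/6035]
step 2: K = P̄·Hᵀ·S⁻¹ = [-31006/173901; -37424/173901]
step 2: x' = x̄ + K·y = [-19183/173901, -213488/173901]
step 2: P' = (I − K·H)·P̄ = [192356/173901 -257528/173901; -257528/173901 423716/173901]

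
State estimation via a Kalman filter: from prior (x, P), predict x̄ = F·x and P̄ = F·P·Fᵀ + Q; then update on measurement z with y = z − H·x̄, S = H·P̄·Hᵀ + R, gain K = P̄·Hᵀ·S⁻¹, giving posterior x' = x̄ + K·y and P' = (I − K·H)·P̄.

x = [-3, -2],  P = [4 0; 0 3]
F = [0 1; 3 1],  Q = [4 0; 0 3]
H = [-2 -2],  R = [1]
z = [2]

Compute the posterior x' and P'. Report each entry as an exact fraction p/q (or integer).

x' = [38/221, -271/221]
P' = [1147/221 -1137/221; -1137/221 1182/221]

x̄ = F·x = [-2, -11]
P̄ = F·P·Fᵀ + Q = [7 3; 3 42]
y = z − H·x̄ = [-24]
S = H·P̄·Hᵀ + R = [221]
K = P̄·Hᵀ·S⁻¹ = [-20/221; -90/221]
x' = x̄ + K·y = [38/221, -271/221]
P' = (I − K·H)·P̄ = [1147/221 -1137/221; -1137/221 1182/221]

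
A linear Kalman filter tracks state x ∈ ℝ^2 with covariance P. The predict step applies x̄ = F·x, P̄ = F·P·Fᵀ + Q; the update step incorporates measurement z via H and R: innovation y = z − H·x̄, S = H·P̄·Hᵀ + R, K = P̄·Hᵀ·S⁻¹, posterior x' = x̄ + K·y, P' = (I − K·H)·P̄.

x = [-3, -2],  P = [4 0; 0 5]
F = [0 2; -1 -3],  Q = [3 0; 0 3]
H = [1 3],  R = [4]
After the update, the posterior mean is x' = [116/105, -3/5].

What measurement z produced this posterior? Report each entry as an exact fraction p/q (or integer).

z = [-1]

x̄ = F·x = [-4, 9]
P̄ = F·P·Fᵀ + Q = [23 -30; -30 52]
S = H·P̄·Hᵀ + R = [315]
K = P̄·Hᵀ·S⁻¹ = [-67/315; 2/5]
x' − x̄ = [536/105, -48/5] = K·y
y = (KᵀK)⁻¹·Kᵀ·(x' − x̄) = [-24]
z = y + H·x̄ = [-24] + [23] = [-1]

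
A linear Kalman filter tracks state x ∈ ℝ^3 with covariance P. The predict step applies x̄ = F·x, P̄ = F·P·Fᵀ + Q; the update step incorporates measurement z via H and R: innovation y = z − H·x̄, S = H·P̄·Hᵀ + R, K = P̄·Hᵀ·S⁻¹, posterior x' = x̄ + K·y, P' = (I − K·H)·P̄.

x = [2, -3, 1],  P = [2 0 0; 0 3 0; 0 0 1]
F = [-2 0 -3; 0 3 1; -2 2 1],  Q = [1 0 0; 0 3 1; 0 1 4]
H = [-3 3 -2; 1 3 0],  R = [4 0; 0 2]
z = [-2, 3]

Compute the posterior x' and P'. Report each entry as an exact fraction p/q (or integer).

x̄ = F·x = [-7, -8, -9]
P̄ = F·P·Fᵀ + Q = [18 -3 5; -3 31 20; 5 20 25]
y = z − H·x̄ = [-17, 34]
S = H·P̄·Hᵀ + R = [419 113; 113 281]
K = P̄·Hᵀ·S⁻¹ = [-2153/10497 1202/10497; 3626/52485 15352/52485; -875/10497 2780/10497]
x' = x̄ + K·y = [1330/3499, 13482/17495, 4974/3499]
P' = (I − K·H)·P̄ = [20959/10497 -6185/10497 -36410/10497; -6185/10497 20543/52485 13990/10497; -36410/10497 13990/10497 77350/10497]

x' = [1330/3499, 13482/17495, 4974/3499]
P' = [20959/10497 -6185/10497 -36410/10497; -6185/10497 20543/52485 13990/10497; -36410/10497 13990/10497 77350/10497]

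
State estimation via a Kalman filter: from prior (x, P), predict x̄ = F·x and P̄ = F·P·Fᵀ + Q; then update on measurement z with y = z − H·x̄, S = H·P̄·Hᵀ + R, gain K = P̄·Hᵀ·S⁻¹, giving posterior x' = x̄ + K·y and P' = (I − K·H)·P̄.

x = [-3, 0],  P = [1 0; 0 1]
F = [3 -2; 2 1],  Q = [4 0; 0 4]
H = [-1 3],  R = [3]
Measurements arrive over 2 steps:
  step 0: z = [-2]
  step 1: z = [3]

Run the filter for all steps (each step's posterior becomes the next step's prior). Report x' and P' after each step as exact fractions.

step 0: x' = [-104/11, -43/11], P' = [1284/77 423/77; 423/77 164/77]
step 1: x' = [32538/31657, 38583/31657], P' = [723279/31657 254508/31657; 254508/31657 99783/31657]

step 0: x̄ = F·x = [-9, -6]
step 0: P̄ = F·P·Fᵀ + Q = [17 4; 4 9]
step 0: y = z − H·x̄ = [7]
step 0: S = H·P̄·Hᵀ + R = [77]
step 0: K = P̄·Hᵀ·S⁻¹ = [-5/77; 23/77]
step 0: x' = x̄ + K·y = [-104/11, -43/11]
step 0: P' = (I − K·H)·P̄ = [1284/77 423/77; 423/77 164/77]
step 1: x̄ = F·x = [-226/11, -251/11]
step 1: P̄ = F·P·Fᵀ + Q = [7444/77 6953/77; 6953/77 7300/77]
step 1: y = z − H·x̄ = [560/11]
step 1: S = H·P̄·Hᵀ + R = [31657/77]
step 1: K = P̄·Hᵀ·S⁻¹ = [13415/31657; 14947/31657]
step 1: x' = x̄ + K·y = [32538/31657, 38583/31657]
step 1: P' = (I − K·H)·P̄ = [723279/31657 254508/31657; 254508/31657 99783/31657]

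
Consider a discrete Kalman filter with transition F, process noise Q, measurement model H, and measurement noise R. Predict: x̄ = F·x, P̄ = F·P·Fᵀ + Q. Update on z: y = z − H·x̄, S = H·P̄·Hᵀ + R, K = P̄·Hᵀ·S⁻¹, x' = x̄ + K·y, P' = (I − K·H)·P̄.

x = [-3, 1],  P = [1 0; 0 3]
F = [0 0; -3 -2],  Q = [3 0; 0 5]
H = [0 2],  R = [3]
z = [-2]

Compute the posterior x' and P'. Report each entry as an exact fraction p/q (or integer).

x̄ = F·x = [0, 7]
P̄ = F·P·Fᵀ + Q = [3 0; 0 26]
y = z − H·x̄ = [-16]
S = H·P̄·Hᵀ + R = [107]
K = P̄·Hᵀ·S⁻¹ = [0; 52/107]
x' = x̄ + K·y = [0, -83/107]
P' = (I − K·H)·P̄ = [3 0; 0 78/107]

x' = [0, -83/107]
P' = [3 0; 0 78/107]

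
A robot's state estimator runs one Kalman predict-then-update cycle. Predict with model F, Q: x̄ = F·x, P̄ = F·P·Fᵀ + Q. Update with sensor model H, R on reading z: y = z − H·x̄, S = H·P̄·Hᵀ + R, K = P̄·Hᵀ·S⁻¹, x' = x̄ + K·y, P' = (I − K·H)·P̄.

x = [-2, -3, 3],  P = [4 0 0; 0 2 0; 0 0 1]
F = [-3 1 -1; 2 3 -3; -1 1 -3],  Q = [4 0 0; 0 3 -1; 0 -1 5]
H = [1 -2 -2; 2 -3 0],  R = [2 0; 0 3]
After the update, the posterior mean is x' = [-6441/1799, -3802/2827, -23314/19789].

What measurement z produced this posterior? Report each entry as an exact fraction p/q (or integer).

z = [1, -3]

x̄ = F·x = [0, -22, -10]
P̄ = F·P·Fᵀ + Q = [43 -15 17; -15 46 6; 17 6 20]
S = H·P̄·Hᵀ + R = [349 435; 435 769]
K = P̄·Hᵀ·S⁻¹ = [-1227/3598 1307/3598; -2633/11308 -981/11308; -33875/79156 20809/79156]
x' − x̄ = [-6441/1799, 58392/2827, 174576/19789] = K·y
y = (KᵀK)⁻¹·Kᵀ·(x' − x̄) = [-63, -69]
z = y + H·x̄ = [-63, -69] + [64, 66] = [1, -3]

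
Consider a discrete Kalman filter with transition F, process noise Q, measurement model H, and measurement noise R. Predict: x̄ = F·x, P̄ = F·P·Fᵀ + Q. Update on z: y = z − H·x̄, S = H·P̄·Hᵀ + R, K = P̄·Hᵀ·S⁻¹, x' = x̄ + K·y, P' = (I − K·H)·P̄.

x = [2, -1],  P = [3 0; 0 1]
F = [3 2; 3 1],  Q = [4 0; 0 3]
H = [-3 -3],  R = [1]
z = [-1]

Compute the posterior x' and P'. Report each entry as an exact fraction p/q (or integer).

x̄ = F·x = [4, 5]
P̄ = F·P·Fᵀ + Q = [35 29; 29 31]
y = z − H·x̄ = [26]
S = H·P̄·Hᵀ + R = [1117]
K = P̄·Hᵀ·S⁻¹ = [-192/1117; -180/1117]
x' = x̄ + K·y = [-524/1117, 905/1117]
P' = (I − K·H)·P̄ = [2231/1117 -2167/1117; -2167/1117 2227/1117]

x' = [-524/1117, 905/1117]
P' = [2231/1117 -2167/1117; -2167/1117 2227/1117]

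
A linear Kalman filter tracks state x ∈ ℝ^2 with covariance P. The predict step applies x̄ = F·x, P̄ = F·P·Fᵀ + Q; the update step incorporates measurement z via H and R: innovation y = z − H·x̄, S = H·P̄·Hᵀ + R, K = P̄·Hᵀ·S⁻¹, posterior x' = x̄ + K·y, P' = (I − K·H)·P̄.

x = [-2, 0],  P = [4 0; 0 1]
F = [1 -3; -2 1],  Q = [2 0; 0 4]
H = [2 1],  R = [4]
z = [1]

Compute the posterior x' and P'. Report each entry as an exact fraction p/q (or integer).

x' = [-63/41, 163/41]
P' = [254/41 -432/41; -432/41 860/41]

x̄ = F·x = [-2, 4]
P̄ = F·P·Fᵀ + Q = [15 -11; -11 21]
y = z − H·x̄ = [1]
S = H·P̄·Hᵀ + R = [41]
K = P̄·Hᵀ·S⁻¹ = [19/41; -1/41]
x' = x̄ + K·y = [-63/41, 163/41]
P' = (I − K·H)·P̄ = [254/41 -432/41; -432/41 860/41]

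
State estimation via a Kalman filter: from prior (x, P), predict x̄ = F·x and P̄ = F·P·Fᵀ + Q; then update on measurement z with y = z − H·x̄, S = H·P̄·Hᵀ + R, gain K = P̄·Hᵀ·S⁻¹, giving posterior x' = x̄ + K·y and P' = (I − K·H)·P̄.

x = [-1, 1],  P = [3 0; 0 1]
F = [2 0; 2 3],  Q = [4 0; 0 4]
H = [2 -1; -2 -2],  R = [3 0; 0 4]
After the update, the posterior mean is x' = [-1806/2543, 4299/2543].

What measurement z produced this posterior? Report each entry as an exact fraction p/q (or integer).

x̄ = F·x = [-2, 1]
P̄ = F·P·Fᵀ + Q = [16 12; 12 25]
S = H·P̄·Hᵀ + R = [44 -38; -38 264]
K = P̄·Hᵀ·S⁻¹ = [788/2543 -426/2543; -769/2543 -1647/5086]
x' − x̄ = [3280/2543, 1756/2543] = K·y
y = (KᵀK)⁻¹·Kᵀ·(x' − x̄) = [2, -4]
z = y + H·x̄ = [2, -4] + [-5, 2] = [-3, -2]

z = [-3, -2]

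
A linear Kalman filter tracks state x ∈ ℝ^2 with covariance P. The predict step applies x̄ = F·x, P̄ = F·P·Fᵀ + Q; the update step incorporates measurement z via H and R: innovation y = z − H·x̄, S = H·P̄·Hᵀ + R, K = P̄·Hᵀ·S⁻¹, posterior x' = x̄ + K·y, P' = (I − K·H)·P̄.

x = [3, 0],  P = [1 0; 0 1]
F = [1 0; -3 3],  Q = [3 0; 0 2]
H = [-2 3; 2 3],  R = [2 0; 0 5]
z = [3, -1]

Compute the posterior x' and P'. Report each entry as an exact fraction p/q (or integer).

x' = [-4427/5857, 2019/5857]
P' = [4513/11714 624/5857; 624/5857 1094/5857]

x̄ = F·x = [3, -9]
P̄ = F·P·Fᵀ + Q = [4 -3; -3 20]
y = z − H·x̄ = [36, 20]
S = H·P̄·Hᵀ + R = [234 164; 164 165]
K = P̄·Hᵀ·S⁻¹ = [-2641/11714 1277/5857; 1017/5857 906/5857]
x' = x̄ + K·y = [-4427/5857, 2019/5857]
P' = (I − K·H)·P̄ = [4513/11714 624/5857; 624/5857 1094/5857]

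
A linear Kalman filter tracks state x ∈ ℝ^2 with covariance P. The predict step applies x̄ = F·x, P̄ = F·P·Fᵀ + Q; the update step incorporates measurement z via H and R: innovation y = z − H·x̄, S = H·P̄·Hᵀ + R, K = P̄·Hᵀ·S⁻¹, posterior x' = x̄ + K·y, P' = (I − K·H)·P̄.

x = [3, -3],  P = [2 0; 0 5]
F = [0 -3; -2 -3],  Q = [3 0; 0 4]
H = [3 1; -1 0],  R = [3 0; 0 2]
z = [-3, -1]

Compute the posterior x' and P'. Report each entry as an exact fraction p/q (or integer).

x̄ = F·x = [9, 3]
P̄ = F·P·Fᵀ + Q = [48 45; 45 57]
y = z − H·x̄ = [-33, 8]
S = H·P̄·Hᵀ + R = [762 -189; -189 50]
K = P̄·Hᵀ·S⁻¹ = [126/793 -285/793; 365/793 666/793]
x' = x̄ + K·y = [699/793, -4338/793]
P' = (I − K·H)·P̄ = [570/793 -1332/793; -1332/793 5091/793]

x' = [699/793, -4338/793]
P' = [570/793 -1332/793; -1332/793 5091/793]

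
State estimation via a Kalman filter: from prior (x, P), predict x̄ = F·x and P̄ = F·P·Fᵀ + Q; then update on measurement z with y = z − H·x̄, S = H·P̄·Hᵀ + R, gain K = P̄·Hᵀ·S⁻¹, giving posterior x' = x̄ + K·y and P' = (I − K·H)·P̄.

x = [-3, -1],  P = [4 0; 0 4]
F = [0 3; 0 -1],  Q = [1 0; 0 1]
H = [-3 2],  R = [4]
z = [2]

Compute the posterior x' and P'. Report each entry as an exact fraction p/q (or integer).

x' = [-96/167, 29/167]
P' = [104/167 66/167; 66/167 389/501]

x̄ = F·x = [-3, 1]
P̄ = F·P·Fᵀ + Q = [37 -12; -12 5]
y = z − H·x̄ = [-9]
S = H·P̄·Hᵀ + R = [501]
K = P̄·Hᵀ·S⁻¹ = [-45/167; 46/501]
x' = x̄ + K·y = [-96/167, 29/167]
P' = (I − K·H)·P̄ = [104/167 66/167; 66/167 389/501]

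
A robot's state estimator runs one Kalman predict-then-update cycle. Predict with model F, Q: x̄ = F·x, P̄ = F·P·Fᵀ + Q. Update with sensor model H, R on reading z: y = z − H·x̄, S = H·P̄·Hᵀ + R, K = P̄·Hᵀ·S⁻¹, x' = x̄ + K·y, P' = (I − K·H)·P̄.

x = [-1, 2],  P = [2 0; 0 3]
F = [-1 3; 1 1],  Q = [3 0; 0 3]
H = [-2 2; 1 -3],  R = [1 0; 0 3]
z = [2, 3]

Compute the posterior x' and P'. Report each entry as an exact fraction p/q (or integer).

x̄ = F·x = [7, 1]
P̄ = F·P·Fᵀ + Q = [32 7; 7 8]
y = z − H·x̄ = [14, -1]
S = H·P̄·Hᵀ + R = [105 -56; -56 65]
K = P̄·Hᵀ·S⁻¹ = [-2634/3689 -235/527; -822/3689 -239/527]
x' = x̄ + K·y = [-1344/527, -878/527]
P' = (I − K·H)·P̄ = [4443/3689 3126/3689; 3126/3689 2715/3689]

x' = [-1344/527, -878/527]
P' = [4443/3689 3126/3689; 3126/3689 2715/3689]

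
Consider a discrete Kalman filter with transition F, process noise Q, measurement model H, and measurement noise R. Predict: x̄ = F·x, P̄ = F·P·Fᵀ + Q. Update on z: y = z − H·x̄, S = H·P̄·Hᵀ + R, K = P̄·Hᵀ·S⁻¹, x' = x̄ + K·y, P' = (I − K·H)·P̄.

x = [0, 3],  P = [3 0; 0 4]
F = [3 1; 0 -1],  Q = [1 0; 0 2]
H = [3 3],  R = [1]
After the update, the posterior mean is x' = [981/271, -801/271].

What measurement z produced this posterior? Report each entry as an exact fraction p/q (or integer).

x̄ = F·x = [3, -3]
P̄ = F·P·Fᵀ + Q = [32 -4; -4 6]
S = H·P̄·Hᵀ + R = [271]
K = P̄·Hᵀ·S⁻¹ = [84/271; 6/271]
x' − x̄ = [168/271, 12/271] = K·y
y = (KᵀK)⁻¹·Kᵀ·(x' − x̄) = [2]
z = y + H·x̄ = [2] + [0] = [2]

z = [2]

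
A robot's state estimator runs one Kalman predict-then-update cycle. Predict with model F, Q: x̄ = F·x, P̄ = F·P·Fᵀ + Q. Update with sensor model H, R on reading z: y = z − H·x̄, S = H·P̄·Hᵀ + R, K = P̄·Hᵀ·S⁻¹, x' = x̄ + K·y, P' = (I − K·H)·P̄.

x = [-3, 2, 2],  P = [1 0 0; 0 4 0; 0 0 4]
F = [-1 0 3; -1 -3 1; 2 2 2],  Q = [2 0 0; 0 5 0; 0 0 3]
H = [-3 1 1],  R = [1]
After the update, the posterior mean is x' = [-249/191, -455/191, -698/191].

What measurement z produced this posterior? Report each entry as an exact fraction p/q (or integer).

z = [-2]

x̄ = F·x = [9, -1, 2]
P̄ = F·P·Fᵀ + Q = [39 13 22; 13 46 -18; 22 -18 39]
S = H·P̄·Hᵀ + R = [191]
K = P̄·Hᵀ·S⁻¹ = [-82/191; -11/191; -45/191]
x' − x̄ = [-1968/191, -264/191, -1080/191] = K·y
y = (KᵀK)⁻¹·Kᵀ·(x' − x̄) = [24]
z = y + H·x̄ = [24] + [-26] = [-2]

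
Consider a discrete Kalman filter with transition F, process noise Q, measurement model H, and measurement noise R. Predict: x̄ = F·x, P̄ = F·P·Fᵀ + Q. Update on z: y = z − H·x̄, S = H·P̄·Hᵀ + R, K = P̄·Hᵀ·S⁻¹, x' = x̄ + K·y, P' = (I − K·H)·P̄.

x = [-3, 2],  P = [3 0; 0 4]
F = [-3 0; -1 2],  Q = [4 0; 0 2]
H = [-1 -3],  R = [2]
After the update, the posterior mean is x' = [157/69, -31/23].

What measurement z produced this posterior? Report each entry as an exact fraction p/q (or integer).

x̄ = F·x = [9, 7]
P̄ = F·P·Fᵀ + Q = [31 9; 9 21]
S = H·P̄·Hᵀ + R = [276]
K = P̄·Hᵀ·S⁻¹ = [-29/138; -6/23]
x' − x̄ = [-464/69, -192/23] = K·y
y = (KᵀK)⁻¹·Kᵀ·(x' − x̄) = [32]
z = y + H·x̄ = [32] + [-30] = [2]

z = [2]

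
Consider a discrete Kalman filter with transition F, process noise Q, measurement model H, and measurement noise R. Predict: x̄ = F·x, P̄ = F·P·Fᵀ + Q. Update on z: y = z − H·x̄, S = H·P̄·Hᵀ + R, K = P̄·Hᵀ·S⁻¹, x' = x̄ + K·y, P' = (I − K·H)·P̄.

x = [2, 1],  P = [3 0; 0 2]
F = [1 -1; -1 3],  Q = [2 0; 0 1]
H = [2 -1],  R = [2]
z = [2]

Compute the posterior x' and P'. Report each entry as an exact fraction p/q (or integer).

x̄ = F·x = [1, 1]
P̄ = F·P·Fᵀ + Q = [7 -9; -9 22]
y = z − H·x̄ = [1]
S = H·P̄·Hᵀ + R = [88]
K = P̄·Hᵀ·S⁻¹ = [23/88; -5/11]
x' = x̄ + K·y = [111/88, 6/11]
P' = (I − K·H)·P̄ = [87/88 16/11; 16/11 42/11]

x' = [111/88, 6/11]
P' = [87/88 16/11; 16/11 42/11]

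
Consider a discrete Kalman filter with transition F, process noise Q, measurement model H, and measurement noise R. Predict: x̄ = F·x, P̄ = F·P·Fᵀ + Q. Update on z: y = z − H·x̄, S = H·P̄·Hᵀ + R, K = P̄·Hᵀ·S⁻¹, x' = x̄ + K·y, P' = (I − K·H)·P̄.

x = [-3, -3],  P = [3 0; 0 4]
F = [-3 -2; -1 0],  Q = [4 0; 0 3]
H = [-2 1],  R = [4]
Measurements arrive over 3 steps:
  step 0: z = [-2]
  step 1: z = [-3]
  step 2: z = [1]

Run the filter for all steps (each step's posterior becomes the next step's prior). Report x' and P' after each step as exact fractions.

step 0: x' = [305/162, 31/27], P' = [389/162 73/27; 73/27 46/9]
step 1: x' = [46496/44219, -28645/44219], P' = [93791/44219 94018/44219; 94018/44219 175192/44219]
step 2: x' = [-9735017/9925604, -4624853/4962802], P' = [21011785/9925604 10550687/4962802; 10550687/4962802 9838317/2481401]

step 0: x̄ = F·x = [15, 3]
step 0: P̄ = F·P·Fᵀ + Q = [47 9; 9 6]
step 0: y = z − H·x̄ = [25]
step 0: S = H·P̄·Hᵀ + R = [162]
step 0: K = P̄·Hᵀ·S⁻¹ = [-85/162; -2/27]
step 0: x' = x̄ + K·y = [305/162, 31/27]
step 0: P' = (I − K·H)·P̄ = [389/162 73/27; 73/27 46/9]
step 1: x̄ = F·x = [-143/18, -305/162]
step 1: P̄ = F·P·Fᵀ + Q = [157/2 227/18; 227/18 875/162]
step 1: y = z − H·x̄ = [-2755/162]
step 1: S = H·P̄·Hᵀ + R = [44219/162]
step 1: K = P̄·Hᵀ·S⁻¹ = [-23391/44219; -3211/44219]
step 1: x' = x̄ + K·y = [46496/44219, -28645/44219]
step 1: P' = (I − K·H)·P̄ = [93791/44219 94018/44219; 94018/44219 175192/44219]
step 2: x̄ = F·x = [-82198/44219, -46496/44219]
step 2: P̄ = F·P·Fᵀ + Q = [2849979/44219 469409/44219; 469409/44219 226448/44219]
step 2: y = z − H·x̄ = [-73681/44219]
step 2: S = H·P̄·Hᵀ + R = [9925604/44219]
step 2: K = P̄·Hᵀ·S⁻¹ = [-5230549/9925604; -356185/4962802]
step 2: x' = x̄ + K·y = [-9735017/9925604, -4624853/4962802]
step 2: P' = (I − K·H)·P̄ = [21011785/9925604 10550687/4962802; 10550687/4962802 9838317/2481401]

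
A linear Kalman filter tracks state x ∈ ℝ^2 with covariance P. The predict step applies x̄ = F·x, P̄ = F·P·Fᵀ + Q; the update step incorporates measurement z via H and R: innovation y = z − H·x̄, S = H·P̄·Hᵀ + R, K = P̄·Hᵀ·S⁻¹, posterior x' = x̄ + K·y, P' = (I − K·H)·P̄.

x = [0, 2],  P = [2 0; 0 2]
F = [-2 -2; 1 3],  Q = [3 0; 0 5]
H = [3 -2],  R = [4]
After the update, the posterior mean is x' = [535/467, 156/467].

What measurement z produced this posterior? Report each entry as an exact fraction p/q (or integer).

x̄ = F·x = [-4, 6]
P̄ = F·P·Fᵀ + Q = [19 -16; -16 25]
S = H·P̄·Hᵀ + R = [467]
K = P̄·Hᵀ·S⁻¹ = [89/467; -98/467]
x' − x̄ = [2403/467, -2646/467] = K·y
y = (KᵀK)⁻¹·Kᵀ·(x' − x̄) = [27]
z = y + H·x̄ = [27] + [-24] = [3]

z = [3]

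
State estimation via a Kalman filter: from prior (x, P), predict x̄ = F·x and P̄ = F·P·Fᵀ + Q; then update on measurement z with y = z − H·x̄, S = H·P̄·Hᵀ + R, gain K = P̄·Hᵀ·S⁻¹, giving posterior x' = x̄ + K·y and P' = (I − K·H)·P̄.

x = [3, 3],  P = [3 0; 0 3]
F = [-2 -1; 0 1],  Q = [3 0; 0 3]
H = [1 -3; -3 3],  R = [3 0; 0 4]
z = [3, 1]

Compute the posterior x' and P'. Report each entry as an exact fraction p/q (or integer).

x̄ = F·x = [-9, 3]
P̄ = F·P·Fᵀ + Q = [18 -3; -3 6]
y = z − H·x̄ = [21, -35]
S = H·P̄·Hᵀ + R = [93 -144; -144 274]
K = P̄·Hᵀ·S⁻¹ = [-279/791 -657/1582; -311/791 -171/1582]
x' = x̄ + K·y = [-423/226, -333/226]
P' = (I − K·H)·P̄ = [2151/1582 1275/1582; 1275/1582 1047/1582]

x' = [-423/226, -333/226]
P' = [2151/1582 1275/1582; 1275/1582 1047/1582]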